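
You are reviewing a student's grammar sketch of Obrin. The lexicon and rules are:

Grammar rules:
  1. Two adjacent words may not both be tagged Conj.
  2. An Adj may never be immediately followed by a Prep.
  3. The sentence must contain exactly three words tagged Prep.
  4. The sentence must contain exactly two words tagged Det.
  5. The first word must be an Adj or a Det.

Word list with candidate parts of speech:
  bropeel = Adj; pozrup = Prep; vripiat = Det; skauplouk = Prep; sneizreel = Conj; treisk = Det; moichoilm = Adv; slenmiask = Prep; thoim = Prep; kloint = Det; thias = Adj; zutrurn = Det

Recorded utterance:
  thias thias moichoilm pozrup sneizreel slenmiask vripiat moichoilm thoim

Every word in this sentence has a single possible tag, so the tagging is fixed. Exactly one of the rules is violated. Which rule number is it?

Fixed tagging: Adj Adj Adv Prep Conj Prep Det Adv Prep.
Checking each rule: R1 ✓, R2 ✓, R3 ✓, R4 ✗, R5 ✓.
Only rule 4 fails.

4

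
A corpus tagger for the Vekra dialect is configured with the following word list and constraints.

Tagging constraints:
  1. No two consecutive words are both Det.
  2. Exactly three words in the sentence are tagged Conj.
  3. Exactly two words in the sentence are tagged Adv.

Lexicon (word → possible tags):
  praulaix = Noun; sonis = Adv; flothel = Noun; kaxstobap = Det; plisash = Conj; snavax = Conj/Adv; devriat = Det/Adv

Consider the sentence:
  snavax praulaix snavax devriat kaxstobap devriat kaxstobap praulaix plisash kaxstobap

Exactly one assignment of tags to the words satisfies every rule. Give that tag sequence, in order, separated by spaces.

Conj Noun Conj Adv Det Adv Det Noun Conj Det

Candidates per position — 1:snavax {Conj,Adv}; 2:praulaix {Noun}; 3:snavax {Conj,Adv}; 4:devriat {Det,Adv}; 5:kaxstobap {Det}; 6:devriat {Det,Adv}; 7:kaxstobap {Det}; 8:praulaix {Noun}; 9:plisash {Conj}; 10:kaxstobap {Det}.
Position 1: tagging it Adv would leave rule 2 unsatisfiable, so it must be Conj.
Position 3: tagging it Adv would leave rule 2 unsatisfiable, so it must be Conj.
Position 4: tagging it Det would leave rule 1 unsatisfiable, so it must be Adv.
Position 6: tagging it Det would leave rule 1 unsatisfiable, so it must be Adv.
So the tagging must be: Conj Noun Conj Adv Det Adv Det Noun Conj Det.
Verifying each rule — rule 1 ok; rule 2 ok; rule 3 ok.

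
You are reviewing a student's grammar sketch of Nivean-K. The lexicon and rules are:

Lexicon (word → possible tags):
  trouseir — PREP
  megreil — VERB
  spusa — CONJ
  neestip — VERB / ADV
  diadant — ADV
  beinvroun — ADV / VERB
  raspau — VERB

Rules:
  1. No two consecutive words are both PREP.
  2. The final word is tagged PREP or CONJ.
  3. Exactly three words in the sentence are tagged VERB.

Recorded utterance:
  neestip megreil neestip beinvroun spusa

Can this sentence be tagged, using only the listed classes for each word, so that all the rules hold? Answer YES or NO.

Candidates per position — 1:neestip {VERB,ADV}; 2:megreil {VERB}; 3:neestip {VERB,ADV}; 4:beinvroun {ADV,VERB}; 5:spusa {CONJ}.
One satisfying assignment: VERB VERB VERB ADV CONJ.
Check: rule 1 ✓; rule 2 ✓; rule 3 ✓.

YES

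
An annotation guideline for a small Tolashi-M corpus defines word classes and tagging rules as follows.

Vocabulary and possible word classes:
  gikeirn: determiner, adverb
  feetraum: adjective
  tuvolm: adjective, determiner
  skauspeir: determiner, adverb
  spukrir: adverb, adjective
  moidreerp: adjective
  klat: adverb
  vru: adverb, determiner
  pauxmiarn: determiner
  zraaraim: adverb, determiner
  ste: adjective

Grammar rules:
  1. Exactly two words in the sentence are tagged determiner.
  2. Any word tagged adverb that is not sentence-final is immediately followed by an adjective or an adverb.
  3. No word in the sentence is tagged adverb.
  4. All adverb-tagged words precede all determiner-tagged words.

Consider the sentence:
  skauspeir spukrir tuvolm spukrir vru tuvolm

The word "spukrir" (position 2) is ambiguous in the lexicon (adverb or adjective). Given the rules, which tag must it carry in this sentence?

adjective

Candidates per position — 1:skauspeir {determiner,adverb}; 2:spukrir {adverb,adjective}; 3:tuvolm {adjective,determiner}; 4:spukrir {adverb,adjective}; 5:vru {adverb,determiner}; 6:tuvolm {adjective,determiner}.
Position 1: tagging it adverb would leave rule 3 unsatisfiable, so it must be determiner.
Position 2: tagging it adverb would leave rule 3 unsatisfiable, so it must be adjective.
Position 4: tagging it adverb would leave rule 3 unsatisfiable, so it must be adjective.
Position 5: tagging it adverb would leave rule 3 unsatisfiable, so it must be determiner.
Position 6: tagging it determiner would leave rule 1 unsatisfiable, so it must be adjective.
Position 3: tagging it determiner would leave rule 1 unsatisfiable, so it must be adjective.
That leaves exactly one tagging: determiner adjective adjective adjective determiner adjective.
Rule-by-rule: rule 1 ✓; rule 2 ✓; rule 3 ✓; rule 4 ✓.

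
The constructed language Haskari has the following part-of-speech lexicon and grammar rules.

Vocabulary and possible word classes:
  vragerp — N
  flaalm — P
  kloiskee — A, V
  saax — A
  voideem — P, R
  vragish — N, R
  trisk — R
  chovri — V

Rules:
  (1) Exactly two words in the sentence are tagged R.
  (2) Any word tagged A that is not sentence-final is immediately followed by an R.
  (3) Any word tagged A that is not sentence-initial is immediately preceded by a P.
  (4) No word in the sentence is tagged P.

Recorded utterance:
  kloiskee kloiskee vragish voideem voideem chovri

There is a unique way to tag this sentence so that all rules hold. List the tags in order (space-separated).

Candidates per position — 1:kloiskee {A,V}; 2:kloiskee {A,V}; 3:vragish {N,R}; 4:voideem {P,R}; 5:voideem {P,R}; 6:chovri {V}.
Word 1 cannot be A — rule 2 would then fail for every completion. It is V.
Word 2 cannot be A — rule 3 would then fail for every completion. It is V.
Word 4 cannot be P — rule 4 would then fail for every completion. It is R.
Word 5 cannot be P — rule 4 would then fail for every completion. It is R.
Word 3 cannot be R — rule 1 would then fail for every completion. It is N.
That leaves exactly one tagging: V V N R R V.
Checking: rule 1 satisfied; rule 2 satisfied; rule 3 satisfied; rule 4 satisfied.

V V N R R V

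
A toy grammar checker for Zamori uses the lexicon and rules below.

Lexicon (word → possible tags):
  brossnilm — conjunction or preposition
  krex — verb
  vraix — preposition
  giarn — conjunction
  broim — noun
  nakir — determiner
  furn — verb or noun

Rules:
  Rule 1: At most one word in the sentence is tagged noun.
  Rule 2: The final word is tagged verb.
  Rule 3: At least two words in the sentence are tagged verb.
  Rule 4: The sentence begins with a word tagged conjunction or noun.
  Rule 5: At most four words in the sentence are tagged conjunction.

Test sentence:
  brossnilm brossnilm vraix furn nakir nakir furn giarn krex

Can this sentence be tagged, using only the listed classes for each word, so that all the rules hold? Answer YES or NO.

Candidates per position — 1:brossnilm {conjunction,preposition}; 2:brossnilm {conjunction,preposition}; 3:vraix {preposition}; 4:furn {verb,noun}; 5:nakir {determiner}; 6:nakir {determiner}; 7:furn {verb,noun}; 8:giarn {conjunction}; 9:krex {verb}.
One satisfying assignment: conjunction conjunction preposition verb determiner determiner noun conjunction verb.
Rule-by-rule: rule 1 ok; rule 2 ok; rule 3 ok; rule 4 ok; rule 5 ok.

YES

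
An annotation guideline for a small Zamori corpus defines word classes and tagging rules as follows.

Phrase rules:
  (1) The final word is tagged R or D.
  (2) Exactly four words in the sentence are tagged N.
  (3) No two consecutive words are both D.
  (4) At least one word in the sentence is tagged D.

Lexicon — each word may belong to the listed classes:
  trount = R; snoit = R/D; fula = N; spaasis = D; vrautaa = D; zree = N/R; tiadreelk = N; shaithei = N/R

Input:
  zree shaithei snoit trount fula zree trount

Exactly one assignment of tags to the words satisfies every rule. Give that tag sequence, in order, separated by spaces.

Candidates per position — 1:zree {N,R}; 2:shaithei {N,R}; 3:snoit {R,D}; 4:trount {R}; 5:fula {N}; 6:zree {N,R}; 7:trount {R}.
Position 1: R is ruled out by rule 2; that leaves N.
Position 2: R is ruled out by rule 2; that leaves N.
Position 3: R is ruled out by rule 4; that leaves D.
Position 6: R is ruled out by rule 2; that leaves N.
So the tagging must be: N N D R N N R.
Rule-by-rule: rule 1 ✓; rule 2 ✓; rule 3 ✓; rule 4 ✓.

N N D R N N R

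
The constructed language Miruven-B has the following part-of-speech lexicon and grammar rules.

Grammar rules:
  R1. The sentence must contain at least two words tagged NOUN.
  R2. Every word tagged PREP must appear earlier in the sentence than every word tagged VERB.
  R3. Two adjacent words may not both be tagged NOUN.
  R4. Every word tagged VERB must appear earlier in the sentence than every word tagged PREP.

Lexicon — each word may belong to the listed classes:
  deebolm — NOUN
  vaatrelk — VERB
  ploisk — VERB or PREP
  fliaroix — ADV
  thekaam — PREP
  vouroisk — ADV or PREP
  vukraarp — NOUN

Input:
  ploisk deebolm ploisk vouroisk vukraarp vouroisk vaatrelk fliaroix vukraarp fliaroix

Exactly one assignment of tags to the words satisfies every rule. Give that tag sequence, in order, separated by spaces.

Candidates per position — 1:ploisk {VERB,PREP}; 2:deebolm {NOUN}; 3:ploisk {VERB,PREP}; 4:vouroisk {ADV,PREP}; 5:vukraarp {NOUN}; 6:vouroisk {ADV,PREP}; 7:vaatrelk {VERB}; 8:fliaroix {ADV}; 9:vukraarp {NOUN}; 10:fliaroix {ADV}.
At position 1, choosing PREP makes rule 4 impossible to satisfy; hence VERB.
At position 3, choosing PREP makes rule 2 impossible to satisfy; hence VERB.
At position 4, choosing PREP makes rule 2 impossible to satisfy; hence ADV.
At position 6, choosing PREP makes rule 2 impossible to satisfy; hence ADV.
So the tagging must be: VERB NOUN VERB ADV NOUN ADV VERB ADV NOUN ADV.
Checking: rule 1 ok; rule 2 ok; rule 3 ok; rule 4 ok.

VERB NOUN VERB ADV NOUN ADV VERB ADV NOUN ADV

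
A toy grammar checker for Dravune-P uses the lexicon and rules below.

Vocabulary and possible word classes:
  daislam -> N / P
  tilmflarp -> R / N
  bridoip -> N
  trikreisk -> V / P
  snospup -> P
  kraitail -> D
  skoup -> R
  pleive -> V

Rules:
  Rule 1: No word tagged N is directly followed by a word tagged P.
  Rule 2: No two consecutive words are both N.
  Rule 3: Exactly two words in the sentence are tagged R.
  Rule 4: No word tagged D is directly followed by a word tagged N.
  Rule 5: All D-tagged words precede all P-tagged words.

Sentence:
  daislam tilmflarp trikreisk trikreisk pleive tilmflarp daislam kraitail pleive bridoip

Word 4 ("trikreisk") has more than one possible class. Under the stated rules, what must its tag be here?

V

Candidates per position — 1:daislam {N,P}; 2:tilmflarp {R,N}; 3:trikreisk {V,P}; 4:trikreisk {V,P}; 5:pleive {V}; 6:tilmflarp {R,N}; 7:daislam {N,P}; 8:kraitail {D}; 9:pleive {V}; 10:bridoip {N}.
Word 1 cannot be P — rule 5 would then fail for every completion. It is N.
Word 2 cannot be N — rule 2 would then fail for every completion. It is R.
Word 3 cannot be P — rule 5 would then fail for every completion. It is V.
Word 4 cannot be P — rule 5 would then fail for every completion. It is V.
Word 6 cannot be N — rule 3 would then fail for every completion. It is R.
Word 7 cannot be P — rule 5 would then fail for every completion. It is N.
The only consistent sequence is: N R V V V R N D V N.
Verifying each rule — rule 1 satisfied; rule 2 satisfied; rule 3 satisfied; rule 4 satisfied; rule 5 satisfied.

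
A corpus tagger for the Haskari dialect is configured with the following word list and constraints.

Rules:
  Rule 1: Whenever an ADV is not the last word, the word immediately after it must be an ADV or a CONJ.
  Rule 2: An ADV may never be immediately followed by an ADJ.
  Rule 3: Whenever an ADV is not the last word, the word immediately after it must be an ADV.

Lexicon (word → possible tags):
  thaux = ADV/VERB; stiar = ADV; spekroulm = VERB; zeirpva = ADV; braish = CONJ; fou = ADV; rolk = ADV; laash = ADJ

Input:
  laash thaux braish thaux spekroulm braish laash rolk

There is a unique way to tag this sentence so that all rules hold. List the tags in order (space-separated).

ADJ VERB CONJ VERB VERB CONJ ADJ ADV

Candidates per position — 1:laash {ADJ}; 2:thaux {ADV,VERB}; 3:braish {CONJ}; 4:thaux {ADV,VERB}; 5:spekroulm {VERB}; 6:braish {CONJ}; 7:laash {ADJ}; 8:rolk {ADV}.
Position 2: ADV is ruled out by rule 3; that leaves VERB.
Position 4: ADV is ruled out by rule 1; that leaves VERB.
The unique satisfying tagging is: ADJ VERB CONJ VERB VERB CONJ ADJ ADV.
Verifying each rule — rule 1 ok; rule 2 ok; rule 3 ok.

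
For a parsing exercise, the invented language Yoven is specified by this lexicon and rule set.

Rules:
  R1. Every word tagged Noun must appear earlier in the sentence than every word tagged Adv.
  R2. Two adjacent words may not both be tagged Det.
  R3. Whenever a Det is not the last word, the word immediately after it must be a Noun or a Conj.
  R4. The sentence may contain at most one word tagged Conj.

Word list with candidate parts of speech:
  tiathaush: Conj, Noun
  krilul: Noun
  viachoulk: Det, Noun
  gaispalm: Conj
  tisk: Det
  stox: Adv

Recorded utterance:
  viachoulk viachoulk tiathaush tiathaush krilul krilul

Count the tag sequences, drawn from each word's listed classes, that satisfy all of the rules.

Candidates per position — 1:viachoulk {Det,Noun}; 2:viachoulk {Det,Noun}; 3:tiathaush {Conj,Noun}; 4:tiathaush {Conj,Noun}; 5:krilul {Noun}; 6:krilul {Noun}.
There are 16 candidate sequences in total.
Checking each against the rules leaves 9 sequences.
Count = 9.

9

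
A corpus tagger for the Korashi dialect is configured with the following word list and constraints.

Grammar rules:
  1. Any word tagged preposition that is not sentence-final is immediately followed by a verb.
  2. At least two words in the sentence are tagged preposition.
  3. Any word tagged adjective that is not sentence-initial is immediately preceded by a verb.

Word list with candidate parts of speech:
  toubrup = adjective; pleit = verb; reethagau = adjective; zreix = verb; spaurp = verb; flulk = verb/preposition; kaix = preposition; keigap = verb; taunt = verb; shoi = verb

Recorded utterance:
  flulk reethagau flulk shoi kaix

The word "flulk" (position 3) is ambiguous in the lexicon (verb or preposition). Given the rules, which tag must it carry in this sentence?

Candidates per position — 1:flulk {verb,preposition}; 2:reethagau {adjective}; 3:flulk {verb,preposition}; 4:shoi {verb}; 5:kaix {preposition}.
If word 1 were preposition, no tagging could satisfy rule 1; so word 1 is verb.
If word 3 were verb, no tagging could satisfy rule 2; so word 3 is preposition.
The unique satisfying tagging is: verb adjective preposition verb preposition.
Rule-by-rule: rule 1 ok; rule 2 ok; rule 3 ok.

preposition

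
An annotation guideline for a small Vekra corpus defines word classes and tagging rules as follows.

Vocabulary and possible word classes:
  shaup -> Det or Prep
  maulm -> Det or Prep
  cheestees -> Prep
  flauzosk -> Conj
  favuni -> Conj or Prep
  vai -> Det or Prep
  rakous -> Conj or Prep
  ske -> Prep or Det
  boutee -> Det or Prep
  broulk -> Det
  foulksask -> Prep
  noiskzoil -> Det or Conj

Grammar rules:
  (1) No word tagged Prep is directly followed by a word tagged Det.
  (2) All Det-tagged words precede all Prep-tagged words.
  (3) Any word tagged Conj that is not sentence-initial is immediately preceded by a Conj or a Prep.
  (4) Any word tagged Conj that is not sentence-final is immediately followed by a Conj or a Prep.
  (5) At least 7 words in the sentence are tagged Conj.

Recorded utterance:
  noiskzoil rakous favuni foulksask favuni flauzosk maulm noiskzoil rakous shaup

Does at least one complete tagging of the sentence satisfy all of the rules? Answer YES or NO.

Candidates per position — 1:noiskzoil {Det,Conj}; 2:rakous {Conj,Prep}; 3:favuni {Conj,Prep}; 4:foulksask {Prep}; 5:favuni {Conj,Prep}; 6:flauzosk {Conj}; 7:maulm {Det,Prep}; 8:noiskzoil {Det,Conj}; 9:rakous {Conj,Prep}; 10:shaup {Det,Prep}.
One satisfying assignment: Conj Conj Conj Prep Conj Conj Prep Conj Conj Prep.
Checking: rule 1 ✓; rule 2 ✓; rule 3 ✓; rule 4 ✓; rule 5 ✓.

YES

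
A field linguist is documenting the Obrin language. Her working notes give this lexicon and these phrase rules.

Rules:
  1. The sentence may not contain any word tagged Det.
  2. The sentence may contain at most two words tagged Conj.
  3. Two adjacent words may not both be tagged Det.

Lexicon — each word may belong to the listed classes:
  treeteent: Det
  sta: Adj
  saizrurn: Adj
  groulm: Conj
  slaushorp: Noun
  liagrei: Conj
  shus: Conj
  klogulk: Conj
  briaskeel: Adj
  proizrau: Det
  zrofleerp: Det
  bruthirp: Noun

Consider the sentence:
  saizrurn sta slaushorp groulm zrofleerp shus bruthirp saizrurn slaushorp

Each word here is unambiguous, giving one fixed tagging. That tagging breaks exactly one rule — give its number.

Fixed tagging: Adj Adj Noun Conj Det Conj Noun Adj Noun.
Rule check: R1 fails, R2 ok, R3 ok.
Only rule 1 fails.

1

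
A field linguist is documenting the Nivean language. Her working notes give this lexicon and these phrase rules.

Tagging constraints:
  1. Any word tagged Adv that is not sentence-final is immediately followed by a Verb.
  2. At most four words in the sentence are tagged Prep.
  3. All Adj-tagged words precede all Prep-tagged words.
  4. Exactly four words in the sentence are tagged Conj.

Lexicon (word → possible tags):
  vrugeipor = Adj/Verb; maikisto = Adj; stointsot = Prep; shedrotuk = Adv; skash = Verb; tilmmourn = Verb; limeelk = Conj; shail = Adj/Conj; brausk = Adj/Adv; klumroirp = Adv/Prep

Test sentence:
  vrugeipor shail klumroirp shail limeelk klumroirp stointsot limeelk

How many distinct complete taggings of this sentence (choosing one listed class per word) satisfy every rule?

2

Candidates per position — 1:vrugeipor {Adj,Verb}; 2:shail {Adj,Conj}; 3:klumroirp {Adv,Prep}; 4:shail {Adj,Conj}; 5:limeelk {Conj}; 6:klumroirp {Adv,Prep}; 7:stointsot {Prep}; 8:limeelk {Conj}.
There are 32 candidate sequences in total.
The sequences that satisfy every rule: Adj Conj Prep Conj Conj Prep Prep Conj; Verb Conj Prep Conj Conj Prep Prep Conj.
Count = 2.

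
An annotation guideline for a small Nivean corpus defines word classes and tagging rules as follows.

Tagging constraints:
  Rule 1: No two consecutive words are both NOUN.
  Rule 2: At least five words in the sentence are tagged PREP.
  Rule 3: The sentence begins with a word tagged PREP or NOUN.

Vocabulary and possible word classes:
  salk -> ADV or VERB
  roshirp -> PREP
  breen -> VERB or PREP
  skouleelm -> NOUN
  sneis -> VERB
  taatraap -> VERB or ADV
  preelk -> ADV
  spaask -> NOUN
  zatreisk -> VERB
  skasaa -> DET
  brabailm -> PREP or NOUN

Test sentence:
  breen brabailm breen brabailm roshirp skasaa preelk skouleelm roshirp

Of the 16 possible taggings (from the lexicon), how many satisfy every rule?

Candidates per position — 1:breen {VERB,PREP}; 2:brabailm {PREP,NOUN}; 3:breen {VERB,PREP}; 4:brabailm {PREP,NOUN}; 5:roshirp {PREP}; 6:skasaa {DET}; 7:preelk {ADV}; 8:skouleelm {NOUN}; 9:roshirp {PREP}.
There are 16 candidate sequences in total.
The sequences that satisfy every rule: PREP PREP VERB PREP PREP DET ADV NOUN PREP; PREP PREP PREP PREP PREP DET ADV NOUN PREP; PREP PREP PREP NOUN PREP DET ADV NOUN PREP; PREP NOUN PREP PREP PREP DET ADV NOUN PREP.
Count = 4.

4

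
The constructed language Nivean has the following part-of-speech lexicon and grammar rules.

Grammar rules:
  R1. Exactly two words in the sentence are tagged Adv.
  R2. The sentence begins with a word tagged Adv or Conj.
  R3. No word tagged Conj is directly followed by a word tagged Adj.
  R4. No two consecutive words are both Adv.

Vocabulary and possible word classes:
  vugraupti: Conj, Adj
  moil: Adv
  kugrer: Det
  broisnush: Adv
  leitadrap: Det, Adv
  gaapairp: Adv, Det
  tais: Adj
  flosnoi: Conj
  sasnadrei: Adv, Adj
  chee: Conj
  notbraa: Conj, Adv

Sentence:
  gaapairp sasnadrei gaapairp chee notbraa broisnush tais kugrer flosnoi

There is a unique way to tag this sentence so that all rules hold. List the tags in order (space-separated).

Adv Adj Det Conj Conj Adv Adj Det Conj

Candidates per position — 1:gaapairp {Adv,Det}; 2:sasnadrei {Adv,Adj}; 3:gaapairp {Adv,Det}; 4:chee {Conj}; 5:notbraa {Conj,Adv}; 6:broisnush {Adv}; 7:tais {Adj}; 8:kugrer {Det}; 9:flosnoi {Conj}.
Position 1: tagging it Det would leave rule 2 unsatisfiable, so it must be Adv.
Position 2: tagging it Adv would leave rule 1 unsatisfiable, so it must be Adj.
Position 3: tagging it Adv would leave rule 1 unsatisfiable, so it must be Det.
Position 5: tagging it Adv would leave rule 1 unsatisfiable, so it must be Conj.
So the tagging must be: Adv Adj Det Conj Conj Adv Adj Det Conj.
Verifying each rule — rule 1 ok; rule 2 ok; rule 3 ok; rule 4 ok.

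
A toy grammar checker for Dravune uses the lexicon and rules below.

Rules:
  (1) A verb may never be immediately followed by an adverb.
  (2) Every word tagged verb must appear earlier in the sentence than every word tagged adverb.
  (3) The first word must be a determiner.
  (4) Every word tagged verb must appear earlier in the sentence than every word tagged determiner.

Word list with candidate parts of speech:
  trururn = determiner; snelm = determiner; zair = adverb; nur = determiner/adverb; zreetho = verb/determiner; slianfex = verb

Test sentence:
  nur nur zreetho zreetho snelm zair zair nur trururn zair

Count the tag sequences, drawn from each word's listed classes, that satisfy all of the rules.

Candidates per position — 1:nur {determiner,adverb}; 2:nur {determiner,adverb}; 3:zreetho {verb,determiner}; 4:zreetho {verb,determiner}; 5:snelm {determiner}; 6:zair {adverb}; 7:zair {adverb}; 8:nur {determiner,adverb}; 9:trururn {determiner}; 10:zair {adverb}.
There are 32 candidate sequences in total.
The sequences that satisfy every rule: determiner determiner determiner determiner determiner adverb adverb determiner determiner adverb; determiner determiner determiner determiner determiner adverb adverb adverb determiner adverb; determiner adverb determiner determiner determiner adverb adverb determiner determiner adverb; determiner adverb determiner determiner determiner adverb adverb adverb determiner adverb.
Count = 4.

4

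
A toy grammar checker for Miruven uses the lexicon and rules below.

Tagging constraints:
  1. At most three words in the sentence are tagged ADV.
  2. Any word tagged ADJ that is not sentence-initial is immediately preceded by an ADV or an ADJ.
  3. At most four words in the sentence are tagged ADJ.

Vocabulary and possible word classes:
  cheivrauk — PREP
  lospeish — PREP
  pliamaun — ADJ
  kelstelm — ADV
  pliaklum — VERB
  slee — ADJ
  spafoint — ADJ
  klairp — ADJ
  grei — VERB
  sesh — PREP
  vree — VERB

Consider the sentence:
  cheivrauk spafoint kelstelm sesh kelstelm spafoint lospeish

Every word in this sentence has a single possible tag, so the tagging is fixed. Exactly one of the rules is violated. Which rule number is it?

Fixed tagging: PREP ADJ ADV PREP ADV ADJ PREP.
Checking each rule: R1 holds, R2 violated, R3 holds.
Only rule 2 fails.

2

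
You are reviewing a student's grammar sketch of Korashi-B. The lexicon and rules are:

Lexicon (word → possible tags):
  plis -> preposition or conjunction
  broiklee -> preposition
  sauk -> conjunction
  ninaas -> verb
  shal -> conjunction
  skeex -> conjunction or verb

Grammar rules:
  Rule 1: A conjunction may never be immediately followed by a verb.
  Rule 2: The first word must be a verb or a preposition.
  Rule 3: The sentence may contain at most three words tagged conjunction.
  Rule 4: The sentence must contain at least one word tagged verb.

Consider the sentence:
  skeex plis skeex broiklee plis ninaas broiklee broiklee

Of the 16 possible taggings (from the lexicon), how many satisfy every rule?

Candidates per position — 1:skeex {conjunction,verb}; 2:plis {preposition,conjunction}; 3:skeex {conjunction,verb}; 4:broiklee {preposition}; 5:plis {preposition,conjunction}; 6:ninaas {verb}; 7:broiklee {preposition}; 8:broiklee {preposition}.
There are 16 candidate sequences in total.
The sequences that satisfy every rule: verb preposition conjunction preposition preposition verb preposition preposition; verb preposition verb preposition preposition verb preposition preposition; verb conjunction conjunction preposition preposition verb preposition preposition.
Count = 3.

3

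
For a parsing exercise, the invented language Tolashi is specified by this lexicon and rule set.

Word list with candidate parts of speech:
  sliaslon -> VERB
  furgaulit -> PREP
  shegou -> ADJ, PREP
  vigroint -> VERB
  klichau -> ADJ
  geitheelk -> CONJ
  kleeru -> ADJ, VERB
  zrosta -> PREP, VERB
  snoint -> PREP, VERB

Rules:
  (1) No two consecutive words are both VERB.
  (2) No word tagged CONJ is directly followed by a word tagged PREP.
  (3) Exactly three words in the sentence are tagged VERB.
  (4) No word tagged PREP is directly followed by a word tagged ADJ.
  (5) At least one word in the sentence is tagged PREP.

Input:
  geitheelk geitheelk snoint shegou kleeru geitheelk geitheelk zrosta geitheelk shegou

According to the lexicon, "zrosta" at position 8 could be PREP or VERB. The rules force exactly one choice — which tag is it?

Candidates per position — 1:geitheelk {CONJ}; 2:geitheelk {CONJ}; 3:snoint {PREP,VERB}; 4:shegou {ADJ,PREP}; 5:kleeru {ADJ,VERB}; 6:geitheelk {CONJ}; 7:geitheelk {CONJ}; 8:zrosta {PREP,VERB}; 9:geitheelk {CONJ}; 10:shegou {ADJ,PREP}.
Position 3: PREP is ruled out by rule 2; that leaves VERB.
Position 5: ADJ is ruled out by rule 3; that leaves VERB.
Position 8: PREP is ruled out by rule 2; that leaves VERB.
Position 10: PREP is ruled out by rule 2; that leaves ADJ.
Position 4: ADJ is ruled out by rule 5; that leaves PREP.
So the tagging must be: CONJ CONJ VERB PREP VERB CONJ CONJ VERB CONJ ADJ.
Rule-by-rule: rule 1 ok; rule 2 ok; rule 3 ok; rule 4 ok; rule 5 ok.

VERB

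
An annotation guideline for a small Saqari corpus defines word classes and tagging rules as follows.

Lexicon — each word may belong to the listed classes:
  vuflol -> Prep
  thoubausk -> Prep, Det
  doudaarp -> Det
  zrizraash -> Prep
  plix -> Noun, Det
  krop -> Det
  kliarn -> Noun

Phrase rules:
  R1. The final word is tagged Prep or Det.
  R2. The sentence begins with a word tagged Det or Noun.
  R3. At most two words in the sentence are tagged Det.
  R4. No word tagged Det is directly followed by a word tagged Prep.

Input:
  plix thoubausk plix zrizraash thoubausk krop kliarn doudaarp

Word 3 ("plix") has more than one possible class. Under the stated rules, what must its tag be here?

Candidates per position — 1:plix {Noun,Det}; 2:thoubausk {Prep,Det}; 3:plix {Noun,Det}; 4:zrizraash {Prep}; 5:thoubausk {Prep,Det}; 6:krop {Det}; 7:kliarn {Noun}; 8:doudaarp {Det}.
Position 1: Det is ruled out by rule 3; that leaves Noun.
Position 2: Det is ruled out by rule 3; that leaves Prep.
Position 3: Det is ruled out by rule 3; that leaves Noun.
Position 5: Det is ruled out by rule 3; that leaves Prep.
That leaves exactly one tagging: Noun Prep Noun Prep Prep Det Noun Det.
Check: rule 1 ✓; rule 2 ✓; rule 3 ✓; rule 4 ✓.

Noun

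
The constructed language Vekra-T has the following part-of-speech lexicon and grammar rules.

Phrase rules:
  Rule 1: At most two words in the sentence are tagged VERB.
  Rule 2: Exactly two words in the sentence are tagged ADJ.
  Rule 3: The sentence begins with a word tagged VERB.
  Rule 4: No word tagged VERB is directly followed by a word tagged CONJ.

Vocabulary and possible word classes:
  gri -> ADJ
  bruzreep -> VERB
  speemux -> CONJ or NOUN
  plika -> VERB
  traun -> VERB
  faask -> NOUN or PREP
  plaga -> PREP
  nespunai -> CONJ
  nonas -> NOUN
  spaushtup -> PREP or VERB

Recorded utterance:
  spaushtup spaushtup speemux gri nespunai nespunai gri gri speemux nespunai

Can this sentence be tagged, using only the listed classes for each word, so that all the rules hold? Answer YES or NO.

Candidates per position — 1:spaushtup {PREP,VERB}; 2:spaushtup {PREP,VERB}; 3:speemux {CONJ,NOUN}; 4:gri {ADJ}; 5:nespunai {CONJ}; 6:nespunai {CONJ}; 7:gri {ADJ}; 8:gri {ADJ}; 9:speemux {CONJ,NOUN}; 10:nespunai {CONJ}.
Rule 2 cannot be satisfied by any choice of tags from the lexicon.
So there is no consistent tagging.

NO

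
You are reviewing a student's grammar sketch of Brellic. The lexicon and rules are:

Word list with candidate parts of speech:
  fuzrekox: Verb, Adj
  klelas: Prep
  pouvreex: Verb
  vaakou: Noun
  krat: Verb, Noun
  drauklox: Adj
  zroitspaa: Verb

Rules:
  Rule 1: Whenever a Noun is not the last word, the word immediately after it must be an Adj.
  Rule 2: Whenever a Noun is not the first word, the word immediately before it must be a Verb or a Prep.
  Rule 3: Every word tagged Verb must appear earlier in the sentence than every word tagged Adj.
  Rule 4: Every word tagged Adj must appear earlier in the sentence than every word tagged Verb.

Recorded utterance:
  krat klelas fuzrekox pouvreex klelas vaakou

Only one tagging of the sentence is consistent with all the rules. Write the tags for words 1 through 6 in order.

Candidates per position — 1:krat {Verb,Noun}; 2:klelas {Prep}; 3:fuzrekox {Verb,Adj}; 4:pouvreex {Verb}; 5:klelas {Prep}; 6:vaakou {Noun}.
Position 1: Noun is ruled out by rule 1; that leaves Verb.
Position 3: Adj is ruled out by rule 3; that leaves Verb.
The unique satisfying tagging is: Verb Prep Verb Verb Prep Noun.
Check: rule 1 ok; rule 2 ok; rule 3 ok; rule 4 ok.

Verb Prep Verb Verb Prep Noun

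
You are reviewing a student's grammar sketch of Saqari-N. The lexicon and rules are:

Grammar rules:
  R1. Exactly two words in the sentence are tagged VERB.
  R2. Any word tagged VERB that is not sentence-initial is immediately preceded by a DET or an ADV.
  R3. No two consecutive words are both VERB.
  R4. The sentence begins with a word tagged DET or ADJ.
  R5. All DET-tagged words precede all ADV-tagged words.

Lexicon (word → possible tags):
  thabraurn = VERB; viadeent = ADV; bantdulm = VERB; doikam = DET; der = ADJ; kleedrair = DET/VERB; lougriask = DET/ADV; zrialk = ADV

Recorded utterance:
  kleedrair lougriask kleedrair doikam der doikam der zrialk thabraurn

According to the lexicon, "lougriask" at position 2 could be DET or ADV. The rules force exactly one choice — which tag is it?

Candidates per position — 1:kleedrair {DET,VERB}; 2:lougriask {DET,ADV}; 3:kleedrair {DET,VERB}; 4:doikam {DET}; 5:der {ADJ}; 6:doikam {DET}; 7:der {ADJ}; 8:zrialk {ADV}; 9:thabraurn {VERB}.
Word 1 cannot be VERB — rule 4 would then fail for every completion. It is DET.
Word 2 cannot be ADV — rule 5 would then fail for every completion. It is DET.
Word 3 cannot be DET — rule 1 would then fail for every completion. It is VERB.
That leaves exactly one tagging: DET DET VERB DET ADJ DET ADJ ADV VERB.
Rule-by-rule: rule 1 ok; rule 2 ok; rule 3 ok; rule 4 ok; rule 5 ok.

DET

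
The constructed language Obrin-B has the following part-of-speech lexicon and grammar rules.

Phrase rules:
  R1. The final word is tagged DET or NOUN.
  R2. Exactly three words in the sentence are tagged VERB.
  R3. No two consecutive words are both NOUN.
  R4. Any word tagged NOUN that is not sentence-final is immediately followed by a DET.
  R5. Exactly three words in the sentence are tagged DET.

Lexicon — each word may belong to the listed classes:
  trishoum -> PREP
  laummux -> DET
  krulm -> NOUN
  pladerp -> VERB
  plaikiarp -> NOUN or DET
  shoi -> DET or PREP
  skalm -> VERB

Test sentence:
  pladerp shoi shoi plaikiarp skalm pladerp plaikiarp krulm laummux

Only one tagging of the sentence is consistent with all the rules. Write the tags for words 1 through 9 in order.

Candidates per position — 1:pladerp {VERB}; 2:shoi {DET,PREP}; 3:shoi {DET,PREP}; 4:plaikiarp {NOUN,DET}; 5:skalm {VERB}; 6:pladerp {VERB}; 7:plaikiarp {NOUN,DET}; 8:krulm {NOUN}; 9:laummux {DET}.
Position 4: NOUN is ruled out by rule 4; that leaves DET.
Position 7: NOUN is ruled out by rule 3; that leaves DET.
Position 2: DET is ruled out by rule 5; that leaves PREP.
Position 3: DET is ruled out by rule 5; that leaves PREP.
So the tagging must be: VERB PREP PREP DET VERB VERB DET NOUN DET.
Check: rule 1 holds; rule 2 holds; rule 3 holds; rule 4 holds; rule 5 holds.

VERB PREP PREP DET VERB VERB DET NOUN DET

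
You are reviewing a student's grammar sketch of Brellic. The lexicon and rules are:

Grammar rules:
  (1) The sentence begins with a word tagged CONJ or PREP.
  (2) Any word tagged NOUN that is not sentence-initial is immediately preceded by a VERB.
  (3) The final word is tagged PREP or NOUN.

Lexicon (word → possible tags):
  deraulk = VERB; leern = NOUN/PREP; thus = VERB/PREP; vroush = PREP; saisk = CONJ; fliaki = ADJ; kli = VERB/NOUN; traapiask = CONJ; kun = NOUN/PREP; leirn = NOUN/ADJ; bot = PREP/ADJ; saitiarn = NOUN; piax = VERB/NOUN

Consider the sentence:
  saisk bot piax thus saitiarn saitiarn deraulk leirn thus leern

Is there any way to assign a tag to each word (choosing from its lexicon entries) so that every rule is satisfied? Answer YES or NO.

NO

Candidates per position — 1:saisk {CONJ}; 2:bot {PREP,ADJ}; 3:piax {VERB,NOUN}; 4:thus {VERB,PREP}; 5:saitiarn {NOUN}; 6:saitiarn {NOUN}; 7:deraulk {VERB}; 8:leirn {NOUN,ADJ}; 9:thus {VERB,PREP}; 10:leern {NOUN,PREP}.
Rule 2 cannot be satisfied by any choice of tags from the lexicon.
So there is no consistent tagging.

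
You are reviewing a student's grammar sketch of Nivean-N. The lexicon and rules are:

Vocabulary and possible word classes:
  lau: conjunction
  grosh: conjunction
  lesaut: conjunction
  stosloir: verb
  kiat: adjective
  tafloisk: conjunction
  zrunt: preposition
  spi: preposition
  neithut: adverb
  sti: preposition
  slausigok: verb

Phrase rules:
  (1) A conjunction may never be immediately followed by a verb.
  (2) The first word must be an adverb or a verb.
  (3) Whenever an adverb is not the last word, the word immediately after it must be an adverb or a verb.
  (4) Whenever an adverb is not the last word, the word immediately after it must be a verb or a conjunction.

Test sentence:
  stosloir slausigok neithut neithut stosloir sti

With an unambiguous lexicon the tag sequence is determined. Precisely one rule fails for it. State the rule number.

4

Fixed tagging: verb verb adverb adverb verb preposition.
Applying the rules: R1 pass, R2 pass, R3 pass, R4 fail.
Only rule 4 fails.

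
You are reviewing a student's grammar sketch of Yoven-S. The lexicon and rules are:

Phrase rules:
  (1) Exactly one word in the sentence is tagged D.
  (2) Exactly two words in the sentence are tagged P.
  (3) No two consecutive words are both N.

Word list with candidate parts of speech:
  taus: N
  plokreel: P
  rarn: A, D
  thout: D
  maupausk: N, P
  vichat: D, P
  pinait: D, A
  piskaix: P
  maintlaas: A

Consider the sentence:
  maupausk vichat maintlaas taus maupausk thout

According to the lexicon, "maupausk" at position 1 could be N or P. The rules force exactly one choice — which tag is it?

Candidates per position — 1:maupausk {N,P}; 2:vichat {D,P}; 3:maintlaas {A}; 4:taus {N}; 5:maupausk {N,P}; 6:thout {D}.
Word 2 cannot be D — rule 1 would then fail for every completion. It is P.
Word 5 cannot be N — rule 3 would then fail for every completion. It is P.
Word 1 cannot be P — rule 2 would then fail for every completion. It is N.
That leaves exactly one tagging: N P A N P D.
Rule-by-rule: rule 1 holds; rule 2 holds; rule 3 holds.

N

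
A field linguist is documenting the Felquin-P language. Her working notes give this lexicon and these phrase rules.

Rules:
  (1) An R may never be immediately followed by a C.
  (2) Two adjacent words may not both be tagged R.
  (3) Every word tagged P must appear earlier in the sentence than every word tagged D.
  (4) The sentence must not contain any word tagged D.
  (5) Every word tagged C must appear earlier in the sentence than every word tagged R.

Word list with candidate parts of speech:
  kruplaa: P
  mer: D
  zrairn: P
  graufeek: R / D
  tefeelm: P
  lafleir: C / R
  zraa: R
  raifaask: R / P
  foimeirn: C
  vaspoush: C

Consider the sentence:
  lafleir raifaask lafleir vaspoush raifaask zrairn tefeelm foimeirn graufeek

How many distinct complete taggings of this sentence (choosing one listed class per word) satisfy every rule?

Candidates per position — 1:lafleir {C,R}; 2:raifaask {R,P}; 3:lafleir {C,R}; 4:vaspoush {C}; 5:raifaask {R,P}; 6:zrairn {P}; 7:tefeelm {P}; 8:foimeirn {C}; 9:graufeek {R,D}.
There are 32 candidate sequences in total.
The sequences that satisfy every rule: C P C C P P P C R.
Count = 1.

1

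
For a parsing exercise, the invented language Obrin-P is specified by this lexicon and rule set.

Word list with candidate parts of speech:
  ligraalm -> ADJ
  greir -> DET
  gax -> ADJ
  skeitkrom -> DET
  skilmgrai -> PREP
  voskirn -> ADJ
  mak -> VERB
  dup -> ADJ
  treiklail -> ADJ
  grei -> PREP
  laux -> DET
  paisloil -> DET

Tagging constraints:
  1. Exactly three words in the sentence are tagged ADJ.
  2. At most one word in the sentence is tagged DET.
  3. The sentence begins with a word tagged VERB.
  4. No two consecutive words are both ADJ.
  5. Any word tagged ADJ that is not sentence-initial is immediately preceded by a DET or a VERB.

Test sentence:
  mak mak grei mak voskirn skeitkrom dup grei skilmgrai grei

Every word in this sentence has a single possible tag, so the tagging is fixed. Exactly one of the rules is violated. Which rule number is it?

1

Fixed tagging: VERB VERB PREP VERB ADJ DET ADJ PREP PREP PREP.
Checking each rule: R1 ✗, R2 ✓, R3 ✓, R4 ✓, R5 ✓.
Only rule 1 fails.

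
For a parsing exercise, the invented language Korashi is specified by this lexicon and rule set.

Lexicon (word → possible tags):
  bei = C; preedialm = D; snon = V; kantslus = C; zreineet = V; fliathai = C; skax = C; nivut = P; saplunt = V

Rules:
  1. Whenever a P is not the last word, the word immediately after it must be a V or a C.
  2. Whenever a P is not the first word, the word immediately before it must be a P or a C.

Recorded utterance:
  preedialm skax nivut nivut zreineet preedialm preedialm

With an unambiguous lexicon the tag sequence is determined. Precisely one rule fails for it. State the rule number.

1

Fixed tagging: D C P P V D D.
Checking each rule: R1 fails, R2 ok.
Only rule 1 fails.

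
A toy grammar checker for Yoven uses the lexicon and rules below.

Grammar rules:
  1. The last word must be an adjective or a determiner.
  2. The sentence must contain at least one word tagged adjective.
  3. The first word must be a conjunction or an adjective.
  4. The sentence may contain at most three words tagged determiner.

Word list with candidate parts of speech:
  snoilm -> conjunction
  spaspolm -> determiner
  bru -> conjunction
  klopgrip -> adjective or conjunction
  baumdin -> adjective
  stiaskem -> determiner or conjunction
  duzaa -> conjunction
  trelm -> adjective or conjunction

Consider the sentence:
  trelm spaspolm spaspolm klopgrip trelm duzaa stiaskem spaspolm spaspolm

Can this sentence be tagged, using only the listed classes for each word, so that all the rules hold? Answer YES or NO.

NO

Candidates per position — 1:trelm {adjective,conjunction}; 2:spaspolm {determiner}; 3:spaspolm {determiner}; 4:klopgrip {adjective,conjunction}; 5:trelm {adjective,conjunction}; 6:duzaa {conjunction}; 7:stiaskem {determiner,conjunction}; 8:spaspolm {determiner}; 9:spaspolm {determiner}.
Rule 4 cannot be satisfied by any choice of tags from the lexicon.
So there is no consistent tagging.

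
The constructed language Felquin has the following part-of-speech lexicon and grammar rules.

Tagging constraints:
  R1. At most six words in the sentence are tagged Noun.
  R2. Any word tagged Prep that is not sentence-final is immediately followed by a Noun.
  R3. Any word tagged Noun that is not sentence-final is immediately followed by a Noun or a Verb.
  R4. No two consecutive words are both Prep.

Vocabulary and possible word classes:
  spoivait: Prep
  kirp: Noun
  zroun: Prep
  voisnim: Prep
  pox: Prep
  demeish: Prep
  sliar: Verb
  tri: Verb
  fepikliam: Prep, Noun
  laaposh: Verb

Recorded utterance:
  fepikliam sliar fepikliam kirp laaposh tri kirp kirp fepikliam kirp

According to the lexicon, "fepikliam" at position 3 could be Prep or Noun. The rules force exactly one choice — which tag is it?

Prep

Candidates per position — 1:fepikliam {Prep,Noun}; 2:sliar {Verb}; 3:fepikliam {Prep,Noun}; 4:kirp {Noun}; 5:laaposh {Verb}; 6:tri {Verb}; 7:kirp {Noun}; 8:kirp {Noun}; 9:fepikliam {Prep,Noun}; 10:kirp {Noun}.
Position 1: Prep is ruled out by rule 2; that leaves Noun.
Position 9: Prep is ruled out by rule 3; that leaves Noun.
Position 3: Noun is ruled out by rule 1; that leaves Prep.
The unique satisfying tagging is: Noun Verb Prep Noun Verb Verb Noun Noun Noun Noun.
Verifying each rule — rule 1 ok; rule 2 ok; rule 3 ok; rule 4 ok.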